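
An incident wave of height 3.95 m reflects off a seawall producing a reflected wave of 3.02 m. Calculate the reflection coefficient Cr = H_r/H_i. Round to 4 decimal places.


Cr = H_r / H_i
Cr = 3.02 / 3.95
Cr = 0.7646

0.7646


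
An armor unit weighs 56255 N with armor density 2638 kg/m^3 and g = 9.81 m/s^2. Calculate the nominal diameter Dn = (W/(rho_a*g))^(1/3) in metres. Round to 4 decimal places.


V = W / (rho_a * g)
V = 56255 / (2638 * 9.81)
V = 56255 / 25878.78
V = 2.173789 m^3
Dn = V^(1/3) = 2.173789^(1/3)
Dn = 1.2954 m

1.2954


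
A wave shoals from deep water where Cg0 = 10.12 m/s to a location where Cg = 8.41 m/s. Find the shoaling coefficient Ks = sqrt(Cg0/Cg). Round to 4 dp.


Ks = sqrt(Cg0 / Cg)
Ks = sqrt(10.12 / 8.41)
Ks = sqrt(1.2033)
Ks = 1.0970

1.0970


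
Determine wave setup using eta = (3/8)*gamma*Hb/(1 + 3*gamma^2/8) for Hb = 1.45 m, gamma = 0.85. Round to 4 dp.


eta = (3/8) * gamma * Hb / (1 + 3*gamma^2/8)
Numerator = (3/8) * 0.85 * 1.45 = 0.462187
Denominator = 1 + 3*0.85^2/8 = 1 + 0.270938 = 1.270938
eta = 0.462187 / 1.270938
eta = 0.3637 m

0.3637


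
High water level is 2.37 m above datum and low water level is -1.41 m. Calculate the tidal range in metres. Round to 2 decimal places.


Tidal range = High water - Low water
Tidal range = 2.37 - (-1.41)
Tidal range = 3.78 m

3.78


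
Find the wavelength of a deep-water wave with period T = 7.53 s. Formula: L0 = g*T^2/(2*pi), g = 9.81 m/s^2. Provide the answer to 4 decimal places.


L0 = g * T^2 / (2 * pi)
L0 = 9.81 * 7.53^2 / (2 * pi)
L0 = 9.81 * 56.7009 / 6.28319
L0 = 556.2358 / 6.28319
L0 = 88.5277 m

88.5277


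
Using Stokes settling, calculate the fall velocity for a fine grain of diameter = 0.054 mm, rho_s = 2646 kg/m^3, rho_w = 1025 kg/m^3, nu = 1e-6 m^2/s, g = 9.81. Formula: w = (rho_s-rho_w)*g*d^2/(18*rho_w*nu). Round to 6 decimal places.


w = (rho_s - rho_w) * g * d^2 / (18 * rho_w * nu)
d = 0.054 mm = 0.000054 m
rho_s - rho_w = 2646 - 1025 = 1621
Numerator = 1621 * 9.81 * (0.000054)^2 = 0.000046370261
Denominator = 18 * 1025 * 1e-6 = 0.018450
w = 0.002513 m/s

0.002513


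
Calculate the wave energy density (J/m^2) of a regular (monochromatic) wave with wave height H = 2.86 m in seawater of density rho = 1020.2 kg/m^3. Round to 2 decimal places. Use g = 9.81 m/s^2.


E = (1/8) * rho * g * H^2
E = (1/8) * 1020.2 * 9.81 * 2.86^2
E = 0.125 * 1020.2 * 9.81 * 8.1796
E = 10232.85 J/m^2

10232.85


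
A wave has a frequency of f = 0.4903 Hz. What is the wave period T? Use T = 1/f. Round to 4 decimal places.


T = 1 / f
T = 1 / 0.4903
T = 2.0396 s

2.0396


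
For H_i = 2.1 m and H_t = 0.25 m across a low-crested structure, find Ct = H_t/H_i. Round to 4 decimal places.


Ct = H_t / H_i
Ct = 0.25 / 2.1
Ct = 0.1190

0.1190


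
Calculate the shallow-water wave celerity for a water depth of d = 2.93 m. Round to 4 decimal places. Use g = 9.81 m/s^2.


Using the shallow-water approximation:
C = sqrt(g * d) = sqrt(9.81 * 2.93)
C = sqrt(28.7433)
C = 5.3613 m/s

5.3613


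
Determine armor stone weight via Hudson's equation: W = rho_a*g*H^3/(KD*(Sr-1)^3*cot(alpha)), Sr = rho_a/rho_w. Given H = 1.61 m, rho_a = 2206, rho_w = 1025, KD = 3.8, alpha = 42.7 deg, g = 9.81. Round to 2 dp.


Sr = rho_a / rho_w = 2206 / 1025 = 2.152195
(Sr - 1) = 1.152195
(Sr - 1)^3 = 1.529601
cot(42.7) = 1 / tan(42.7) = 1 / 0.922773 = 1.083690
Numerator = 2206 * 9.81 * 1.61^3 = 90313.3899
Denominator = 3.8 * 1.529601 * 1.083690 = 6.298927
W = 90313.3899 / 6.298927
W = 14337.90 N

14337.90


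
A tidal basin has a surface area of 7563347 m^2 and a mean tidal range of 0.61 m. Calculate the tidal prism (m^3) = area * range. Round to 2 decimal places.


Tidal prism = Area * Tidal range
P = 7563347 * 0.61
P = 4613641.67 m^3

4613641.67


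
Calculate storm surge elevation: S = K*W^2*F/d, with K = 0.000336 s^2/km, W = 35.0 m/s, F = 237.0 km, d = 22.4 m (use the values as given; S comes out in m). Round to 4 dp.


S = K * W^2 * F / d
W^2 = 35.0^2 = 1225.00
S = 0.000336 * 1225.00 * 237.0 / 22.4
Numerator = 0.000336 * 1225.00 * 237.0 = 97.549200
S = 97.549200 / 22.4 = 4.3549 m

4.3549


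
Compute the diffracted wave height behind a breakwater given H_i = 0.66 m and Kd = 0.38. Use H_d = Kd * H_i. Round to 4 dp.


H_d = Kd * H_i
H_d = 0.38 * 0.66
H_d = 0.2508 m

0.2508


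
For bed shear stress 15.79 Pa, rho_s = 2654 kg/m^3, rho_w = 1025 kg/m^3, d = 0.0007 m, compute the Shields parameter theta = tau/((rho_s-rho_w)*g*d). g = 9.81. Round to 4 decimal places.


theta = tau / ((rho_s - rho_w) * g * d)
rho_s - rho_w = 2654 - 1025 = 1629
Denominator = 1629 * 9.81 * 0.0007 = 11.186343
theta = 15.79 / 11.186343
theta = 1.4115

1.4115


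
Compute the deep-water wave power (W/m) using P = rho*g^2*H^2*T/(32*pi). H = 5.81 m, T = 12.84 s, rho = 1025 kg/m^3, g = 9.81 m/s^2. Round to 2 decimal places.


P = rho * g^2 * H^2 * T / (32 * pi)
P = 1025 * 9.81^2 * 5.81^2 * 12.84 / (32 * pi)
P = 1025 * 96.2361 * 33.7561 * 12.84 / 100.53096
P = 425284.27 W/m

425284.27


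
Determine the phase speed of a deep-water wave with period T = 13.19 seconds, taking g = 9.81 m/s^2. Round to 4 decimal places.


We use the deep-water celerity formula:
C = g * T / (2 * pi)
C = 9.81 * 13.19 / (2 * 3.14159...)
C = 129.393900 / 6.283185
C = 20.5937 m/s

20.5937


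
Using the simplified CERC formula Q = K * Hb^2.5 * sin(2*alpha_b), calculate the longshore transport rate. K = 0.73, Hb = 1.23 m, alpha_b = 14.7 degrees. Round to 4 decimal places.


Q = K * Hb^2.5 * sin(2 * alpha_b)
Hb^2.5 = 1.23^2.5 = 1.677887
sin(2 * 14.7) = sin(29.4) = 0.490904
Q = 0.73 * 1.677887 * 0.490904
Q = 0.6013 m^3/s

0.6013


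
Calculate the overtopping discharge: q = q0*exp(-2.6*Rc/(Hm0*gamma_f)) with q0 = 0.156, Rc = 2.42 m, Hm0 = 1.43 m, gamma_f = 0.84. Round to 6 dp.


q = q0 * exp(-2.6 * Rc / (Hm0 * gamma_f))
Exponent = -2.6 * 2.42 / (1.43 * 0.84)
= -2.6 * 2.42 / 1.2012
= -5.238095
exp(-5.238095) = 0.005310
q = 0.156 * 0.005310
q = 0.000828 m^3/s/m

0.000828


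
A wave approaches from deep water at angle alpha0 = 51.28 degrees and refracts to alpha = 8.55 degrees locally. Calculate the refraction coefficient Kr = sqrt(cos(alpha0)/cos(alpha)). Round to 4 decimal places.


Kr = sqrt(cos(alpha0) / cos(alpha))
cos(51.28) = 0.625515
cos(8.55) = 0.988886
Kr = sqrt(0.625515 / 0.988886)
Kr = sqrt(0.632545)
Kr = 0.7953

0.7953


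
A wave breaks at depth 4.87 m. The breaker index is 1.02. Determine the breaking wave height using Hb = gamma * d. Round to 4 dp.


Hb = gamma * d
Hb = 1.02 * 4.87
Hb = 4.9674 m

4.9674


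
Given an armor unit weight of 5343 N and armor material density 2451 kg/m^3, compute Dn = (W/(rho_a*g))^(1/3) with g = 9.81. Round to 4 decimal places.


V = W / (rho_a * g)
V = 5343 / (2451 * 9.81)
V = 5343 / 24044.31
V = 0.222215 m^3
Dn = V^(1/3) = 0.222215^(1/3)
Dn = 0.6057 m

0.6057


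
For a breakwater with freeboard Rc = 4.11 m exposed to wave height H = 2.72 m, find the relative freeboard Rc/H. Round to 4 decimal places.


Relative freeboard = Rc / H
= 4.11 / 2.72
= 1.5110

1.5110


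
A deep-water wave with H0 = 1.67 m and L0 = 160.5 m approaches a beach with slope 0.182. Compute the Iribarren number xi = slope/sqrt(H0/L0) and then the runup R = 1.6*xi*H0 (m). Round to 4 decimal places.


xi = slope / sqrt(H0/L0)
H0/L0 = 1.67/160.5 = 0.010405
sqrt(0.010405) = 0.102005
xi = 0.182 / 0.102005 = 1.784229
R = 1.6 * xi * H0 = 1.6 * 1.784229 * 1.67
R = 4.7675 m

4.7675


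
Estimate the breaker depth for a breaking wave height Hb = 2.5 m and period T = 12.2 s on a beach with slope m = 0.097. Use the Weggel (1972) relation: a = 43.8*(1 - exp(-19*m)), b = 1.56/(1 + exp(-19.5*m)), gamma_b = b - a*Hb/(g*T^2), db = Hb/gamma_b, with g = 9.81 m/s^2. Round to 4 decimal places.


a = 43.8 * (1 - exp(-19 * m))
exp(-19 * 0.097) = exp(-1.8430) = 0.158342
a = 43.8 * (1 - 0.158342) = 36.864634
b = 1.56 / (1 + exp(-19.5 * m))
exp(-19.5 * 0.097) = exp(-1.8915) = 0.150845
b = 1.56 / (1 + 0.150845) = 1.355525
Hb / (g * T^2) = 2.5 / (9.81 * 12.2^2) = 2.5 / 1460.1204 = 0.00171219
gamma_b = b - a * Hb/(g*T^2) = 1.355525 - 36.864634 * 0.00171219 = 1.292406
db = Hb / gamma_b = 2.5 / 1.292406
db = 1.9344 m

1.9344


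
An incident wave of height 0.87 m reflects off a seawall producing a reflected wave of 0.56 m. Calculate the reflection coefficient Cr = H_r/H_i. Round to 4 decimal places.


Cr = H_r / H_i
Cr = 0.56 / 0.87
Cr = 0.6437

0.6437


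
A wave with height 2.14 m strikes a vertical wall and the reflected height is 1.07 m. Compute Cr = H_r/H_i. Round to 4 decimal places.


Cr = H_r / H_i
Cr = 1.07 / 2.14
Cr = 0.5000

0.5000


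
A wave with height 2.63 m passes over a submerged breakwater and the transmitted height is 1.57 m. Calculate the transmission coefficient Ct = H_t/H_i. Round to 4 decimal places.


Ct = H_t / H_i
Ct = 1.57 / 2.63
Ct = 0.5970

0.5970


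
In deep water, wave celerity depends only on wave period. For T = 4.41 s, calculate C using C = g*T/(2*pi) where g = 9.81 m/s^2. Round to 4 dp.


We use the deep-water celerity formula:
C = g * T / (2 * pi)
C = 9.81 * 4.41 / (2 * 3.14159...)
C = 43.262100 / 6.283185
C = 6.8854 m/s

6.8854


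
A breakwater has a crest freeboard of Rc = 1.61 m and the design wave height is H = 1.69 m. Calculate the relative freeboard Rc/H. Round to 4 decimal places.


Relative freeboard = Rc / H
= 1.61 / 1.69
= 0.9527

0.9527


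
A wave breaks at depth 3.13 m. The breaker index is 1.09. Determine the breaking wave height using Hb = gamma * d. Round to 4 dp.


Hb = gamma * d
Hb = 1.09 * 3.13
Hb = 3.4117 m

3.4117


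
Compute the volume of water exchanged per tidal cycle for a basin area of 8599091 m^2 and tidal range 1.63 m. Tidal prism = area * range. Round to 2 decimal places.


Tidal prism = Area * Tidal range
P = 8599091 * 1.63
P = 14016518.33 m^3

14016518.33


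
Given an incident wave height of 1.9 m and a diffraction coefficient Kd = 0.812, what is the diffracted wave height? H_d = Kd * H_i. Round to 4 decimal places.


H_d = Kd * H_i
H_d = 0.812 * 1.9
H_d = 1.5428 m

1.5428


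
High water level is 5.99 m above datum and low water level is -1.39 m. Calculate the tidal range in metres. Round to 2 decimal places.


Tidal range = High water - Low water
Tidal range = 5.99 - (-1.39)
Tidal range = 7.38 m

7.38


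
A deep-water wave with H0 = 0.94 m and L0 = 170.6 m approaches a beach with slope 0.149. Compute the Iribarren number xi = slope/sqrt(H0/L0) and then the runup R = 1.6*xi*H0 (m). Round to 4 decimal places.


xi = slope / sqrt(H0/L0)
H0/L0 = 0.94/170.6 = 0.005510
sqrt(0.005510) = 0.074229
xi = 0.149 / 0.074229 = 2.007298
R = 1.6 * xi * H0 = 1.6 * 2.007298 * 0.94
R = 3.0190 m

3.0190


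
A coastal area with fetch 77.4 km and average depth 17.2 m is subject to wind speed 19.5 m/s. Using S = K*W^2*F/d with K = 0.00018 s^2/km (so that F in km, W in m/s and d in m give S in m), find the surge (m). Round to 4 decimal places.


S = K * W^2 * F / d
W^2 = 19.5^2 = 380.25
S = 0.00018 * 380.25 * 77.4 / 17.2
Numerator = 0.00018 * 380.25 * 77.4 = 5.297643
S = 5.297643 / 17.2 = 0.3080 m

0.3080


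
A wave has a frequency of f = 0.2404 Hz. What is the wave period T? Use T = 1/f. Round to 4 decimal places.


T = 1 / f
T = 1 / 0.2404
T = 4.1597 s

4.1597


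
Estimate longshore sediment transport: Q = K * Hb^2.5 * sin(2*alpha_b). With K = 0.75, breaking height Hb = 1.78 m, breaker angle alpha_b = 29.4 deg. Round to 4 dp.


Q = K * Hb^2.5 * sin(2 * alpha_b)
Hb^2.5 = 1.78^2.5 = 4.227173
sin(2 * 29.4) = sin(58.8) = 0.855364
Q = 0.75 * 4.227173 * 0.855364
Q = 2.7118 m^3/s

2.7118


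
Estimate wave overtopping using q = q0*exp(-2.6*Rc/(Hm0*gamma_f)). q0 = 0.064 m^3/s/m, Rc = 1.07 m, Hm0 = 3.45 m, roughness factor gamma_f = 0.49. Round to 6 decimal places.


q = q0 * exp(-2.6 * Rc / (Hm0 * gamma_f))
Exponent = -2.6 * 1.07 / (3.45 * 0.49)
= -2.6 * 1.07 / 1.6905
= -1.645667
exp(-1.645667) = 0.192884
q = 0.064 * 0.192884
q = 0.012345 m^3/s/m

0.012345


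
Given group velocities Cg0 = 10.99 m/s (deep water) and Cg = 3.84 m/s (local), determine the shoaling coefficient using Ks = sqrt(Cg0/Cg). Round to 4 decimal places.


Ks = sqrt(Cg0 / Cg)
Ks = sqrt(10.99 / 3.84)
Ks = sqrt(2.8620)
Ks = 1.6917

1.6917


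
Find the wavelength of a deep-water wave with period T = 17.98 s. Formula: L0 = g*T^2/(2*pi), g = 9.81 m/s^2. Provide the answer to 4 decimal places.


L0 = g * T^2 / (2 * pi)
L0 = 9.81 * 17.98^2 / (2 * pi)
L0 = 9.81 * 323.2804 / 6.28319
L0 = 3171.3807 / 6.28319
L0 = 504.7409 m

504.7409


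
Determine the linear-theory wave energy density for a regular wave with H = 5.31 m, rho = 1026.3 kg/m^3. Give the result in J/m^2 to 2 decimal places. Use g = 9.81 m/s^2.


E = (1/8) * rho * g * H^2
E = (1/8) * 1026.3 * 9.81 * 5.31^2
E = 0.125 * 1026.3 * 9.81 * 28.1961
E = 35484.80 J/m^2

35484.80


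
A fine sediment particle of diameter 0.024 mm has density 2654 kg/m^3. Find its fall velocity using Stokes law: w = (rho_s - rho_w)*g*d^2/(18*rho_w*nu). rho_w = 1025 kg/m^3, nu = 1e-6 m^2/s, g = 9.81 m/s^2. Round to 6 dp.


w = (rho_s - rho_w) * g * d^2 / (18 * rho_w * nu)
d = 0.024 mm = 0.000024 m
rho_s - rho_w = 2654 - 1025 = 1629
Numerator = 1629 * 9.81 * (0.000024)^2 = 0.000009204762
Denominator = 18 * 1025 * 1e-6 = 0.018450
w = 0.000499 m/s

0.000499


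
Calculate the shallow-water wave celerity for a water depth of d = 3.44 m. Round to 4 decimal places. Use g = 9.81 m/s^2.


Using the shallow-water approximation:
C = sqrt(g * d) = sqrt(9.81 * 3.44)
C = sqrt(33.7464)
C = 5.8092 m/s

5.8092


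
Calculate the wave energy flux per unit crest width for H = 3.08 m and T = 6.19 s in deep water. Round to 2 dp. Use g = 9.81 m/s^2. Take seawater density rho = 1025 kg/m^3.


P = rho * g^2 * H^2 * T / (32 * pi)
P = 1025 * 9.81^2 * 3.08^2 * 6.19 / (32 * pi)
P = 1025 * 96.2361 * 9.4864 * 6.19 / 100.53096
P = 57617.46 W/m

57617.46


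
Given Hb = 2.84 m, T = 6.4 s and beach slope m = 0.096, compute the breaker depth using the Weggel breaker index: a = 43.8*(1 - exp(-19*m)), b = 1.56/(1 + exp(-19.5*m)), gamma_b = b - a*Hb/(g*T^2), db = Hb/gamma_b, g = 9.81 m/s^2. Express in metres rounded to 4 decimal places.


a = 43.8 * (1 - exp(-19 * m))
exp(-19 * 0.096) = exp(-1.8240) = 0.161379
a = 43.8 * (1 - 0.161379) = 36.731602
b = 1.56 / (1 + exp(-19.5 * m))
exp(-19.5 * 0.096) = exp(-1.8720) = 0.153816
b = 1.56 / (1 + 0.153816) = 1.352036
Hb / (g * T^2) = 2.84 / (9.81 * 6.4^2) = 2.84 / 401.8176 = 0.00706788
gamma_b = b - a * Hb/(g*T^2) = 1.352036 - 36.731602 * 0.00706788 = 1.092421
db = Hb / gamma_b = 2.84 / 1.092421
db = 2.5997 m

2.5997


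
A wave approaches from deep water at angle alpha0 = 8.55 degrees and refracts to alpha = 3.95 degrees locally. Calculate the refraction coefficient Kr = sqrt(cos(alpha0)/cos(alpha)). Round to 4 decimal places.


Kr = sqrt(cos(alpha0) / cos(alpha))
cos(8.55) = 0.988886
cos(3.95) = 0.997625
Kr = sqrt(0.988886 / 0.997625)
Kr = sqrt(0.991241)
Kr = 0.9956

0.9956


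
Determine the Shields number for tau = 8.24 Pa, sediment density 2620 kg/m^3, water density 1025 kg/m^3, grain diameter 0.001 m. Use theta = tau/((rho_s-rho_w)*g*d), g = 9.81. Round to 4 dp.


theta = tau / ((rho_s - rho_w) * g * d)
rho_s - rho_w = 2620 - 1025 = 1595
Denominator = 1595 * 9.81 * 0.001 = 15.646950
theta = 8.24 / 15.646950
theta = 0.5266

0.5266


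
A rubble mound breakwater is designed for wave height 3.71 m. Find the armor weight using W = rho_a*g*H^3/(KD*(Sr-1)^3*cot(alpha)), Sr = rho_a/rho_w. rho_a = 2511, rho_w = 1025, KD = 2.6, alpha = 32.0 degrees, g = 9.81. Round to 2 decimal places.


Sr = rho_a / rho_w = 2511 / 1025 = 2.449756
(Sr - 1) = 1.449756
(Sr - 1)^3 = 3.047087
cot(32.0) = 1 / tan(32.0) = 1 / 0.624869 = 1.600335
Numerator = 2511 * 9.81 * 3.71^3 = 1257874.8935
Denominator = 2.6 * 3.047087 * 1.600335 = 12.678532
W = 1257874.8935 / 12.678532
W = 99212.98 N

99212.98


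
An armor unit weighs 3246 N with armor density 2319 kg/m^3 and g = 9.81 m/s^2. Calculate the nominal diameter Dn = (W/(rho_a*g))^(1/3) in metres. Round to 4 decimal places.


V = W / (rho_a * g)
V = 3246 / (2319 * 9.81)
V = 3246 / 22749.39
V = 0.142685 m^3
Dn = V^(1/3) = 0.142685^(1/3)
Dn = 0.5225 m

0.5225


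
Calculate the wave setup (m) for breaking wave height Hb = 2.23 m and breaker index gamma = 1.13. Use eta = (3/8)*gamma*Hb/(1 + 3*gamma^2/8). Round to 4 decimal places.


eta = (3/8) * gamma * Hb / (1 + 3*gamma^2/8)
Numerator = (3/8) * 1.13 * 2.23 = 0.944962
Denominator = 1 + 3*1.13^2/8 = 1 + 0.478838 = 1.478838
eta = 0.944962 / 1.478838
eta = 0.6390 m

0.6390


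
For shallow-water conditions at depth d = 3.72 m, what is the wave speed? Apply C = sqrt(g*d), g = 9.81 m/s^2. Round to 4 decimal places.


Using the shallow-water approximation:
C = sqrt(g * d) = sqrt(9.81 * 3.72)
C = sqrt(36.4932)
C = 6.0410 m/s

6.0410


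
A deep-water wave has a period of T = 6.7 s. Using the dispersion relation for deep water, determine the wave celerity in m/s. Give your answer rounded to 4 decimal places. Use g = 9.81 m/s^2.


We use the deep-water celerity formula:
C = g * T / (2 * pi)
C = 9.81 * 6.7 / (2 * 3.14159...)
C = 65.727000 / 6.283185
C = 10.4608 m/s

10.4608


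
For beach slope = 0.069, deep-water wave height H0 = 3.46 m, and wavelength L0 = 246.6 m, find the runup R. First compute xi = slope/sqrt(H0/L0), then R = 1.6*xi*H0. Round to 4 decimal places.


xi = slope / sqrt(H0/L0)
H0/L0 = 3.46/246.6 = 0.014031
sqrt(0.014031) = 0.118452
xi = 0.069 / 0.118452 = 0.582516
R = 1.6 * xi * H0 = 1.6 * 0.582516 * 3.46
R = 3.2248 m

3.2248


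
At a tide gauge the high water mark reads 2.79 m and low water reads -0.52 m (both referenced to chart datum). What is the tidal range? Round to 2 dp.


Tidal range = High water - Low water
Tidal range = 2.79 - (-0.52)
Tidal range = 3.31 m

3.31


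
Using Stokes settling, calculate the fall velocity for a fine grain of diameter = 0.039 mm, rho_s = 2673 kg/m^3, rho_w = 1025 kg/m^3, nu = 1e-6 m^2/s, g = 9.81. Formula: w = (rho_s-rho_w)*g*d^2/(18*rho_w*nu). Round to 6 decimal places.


w = (rho_s - rho_w) * g * d^2 / (18 * rho_w * nu)
d = 0.039 mm = 0.000039 m
rho_s - rho_w = 2673 - 1025 = 1648
Numerator = 1648 * 9.81 * (0.000039)^2 = 0.000024589824
Denominator = 18 * 1025 * 1e-6 = 0.018450
w = 0.001333 m/s

0.001333


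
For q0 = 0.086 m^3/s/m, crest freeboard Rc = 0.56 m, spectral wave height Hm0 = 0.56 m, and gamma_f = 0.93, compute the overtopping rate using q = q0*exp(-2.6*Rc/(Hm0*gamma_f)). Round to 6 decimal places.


q = q0 * exp(-2.6 * Rc / (Hm0 * gamma_f))
Exponent = -2.6 * 0.56 / (0.56 * 0.93)
= -2.6 * 0.56 / 0.5208
= -2.795699
exp(-2.795699) = 0.061072
q = 0.086 * 0.061072
q = 0.005252 m^3/s/m

0.005252


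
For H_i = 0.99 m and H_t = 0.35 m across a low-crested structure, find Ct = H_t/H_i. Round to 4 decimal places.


Ct = H_t / H_i
Ct = 0.35 / 0.99
Ct = 0.3535

0.3535


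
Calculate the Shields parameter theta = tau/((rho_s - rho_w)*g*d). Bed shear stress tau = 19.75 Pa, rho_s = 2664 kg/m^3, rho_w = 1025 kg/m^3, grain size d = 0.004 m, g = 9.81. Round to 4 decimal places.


theta = tau / ((rho_s - rho_w) * g * d)
rho_s - rho_w = 2664 - 1025 = 1639
Denominator = 1639 * 9.81 * 0.004 = 64.314360
theta = 19.75 / 64.314360
theta = 0.3071

0.3071


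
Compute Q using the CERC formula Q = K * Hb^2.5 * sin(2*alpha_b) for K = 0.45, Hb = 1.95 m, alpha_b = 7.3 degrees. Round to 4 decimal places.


Q = K * Hb^2.5 * sin(2 * alpha_b)
Hb^2.5 = 1.95^2.5 = 5.309902
sin(2 * 7.3) = sin(14.6) = 0.252069
Q = 0.45 * 5.309902 * 0.252069
Q = 0.6023 m^3/s

0.6023


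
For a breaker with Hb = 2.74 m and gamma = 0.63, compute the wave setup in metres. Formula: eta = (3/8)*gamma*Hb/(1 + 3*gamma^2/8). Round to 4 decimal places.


eta = (3/8) * gamma * Hb / (1 + 3*gamma^2/8)
Numerator = (3/8) * 0.63 * 2.74 = 0.647325
Denominator = 1 + 3*0.63^2/8 = 1 + 0.148838 = 1.148838
eta = 0.647325 / 1.148838
eta = 0.5635 m

0.5635


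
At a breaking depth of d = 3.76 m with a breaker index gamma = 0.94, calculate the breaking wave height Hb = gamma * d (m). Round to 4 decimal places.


Hb = gamma * d
Hb = 0.94 * 3.76
Hb = 3.5344 m

3.5344


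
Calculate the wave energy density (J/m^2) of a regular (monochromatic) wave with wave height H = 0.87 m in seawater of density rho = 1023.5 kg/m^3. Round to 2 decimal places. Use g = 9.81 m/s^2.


E = (1/8) * rho * g * H^2
E = (1/8) * 1023.5 * 9.81 * 0.87^2
E = 0.125 * 1023.5 * 9.81 * 0.7569
E = 949.96 J/m^2

949.96


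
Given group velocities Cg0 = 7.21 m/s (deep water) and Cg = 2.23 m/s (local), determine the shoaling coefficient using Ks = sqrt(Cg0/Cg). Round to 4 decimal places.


Ks = sqrt(Cg0 / Cg)
Ks = sqrt(7.21 / 2.23)
Ks = sqrt(3.2332)
Ks = 1.7981

1.7981


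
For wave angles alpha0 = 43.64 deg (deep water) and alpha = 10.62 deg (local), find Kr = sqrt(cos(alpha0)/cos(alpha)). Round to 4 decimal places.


Kr = sqrt(cos(alpha0) / cos(alpha))
cos(43.64) = 0.723690
cos(10.62) = 0.982871
Kr = sqrt(0.723690 / 0.982871)
Kr = sqrt(0.736302)
Kr = 0.8581

0.8581


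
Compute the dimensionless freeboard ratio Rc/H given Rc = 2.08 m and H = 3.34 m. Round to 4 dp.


Relative freeboard = Rc / H
= 2.08 / 3.34
= 0.6228

0.6228


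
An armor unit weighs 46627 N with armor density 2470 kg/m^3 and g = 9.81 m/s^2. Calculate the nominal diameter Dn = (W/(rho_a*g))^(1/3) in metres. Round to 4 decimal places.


V = W / (rho_a * g)
V = 46627 / (2470 * 9.81)
V = 46627 / 24230.70
V = 1.924294 m^3
Dn = V^(1/3) = 1.924294^(1/3)
Dn = 1.2438 m

1.2438


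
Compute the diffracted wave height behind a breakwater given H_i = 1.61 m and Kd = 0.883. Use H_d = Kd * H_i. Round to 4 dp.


H_d = Kd * H_i
H_d = 0.883 * 1.61
H_d = 1.4216 m

1.4216


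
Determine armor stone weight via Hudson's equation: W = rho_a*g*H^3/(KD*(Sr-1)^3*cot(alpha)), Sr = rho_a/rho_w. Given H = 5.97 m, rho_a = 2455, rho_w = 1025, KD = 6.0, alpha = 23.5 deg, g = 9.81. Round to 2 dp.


Sr = rho_a / rho_w = 2455 / 1025 = 2.395122
(Sr - 1) = 1.395122
(Sr - 1)^3 = 2.715417
cot(23.5) = 1 / tan(23.5) = 1 / 0.434812 = 2.299843
Numerator = 2455 * 9.81 * 5.97^3 = 5124405.6013
Denominator = 6.0 * 2.715417 * 2.299843 = 37.470188
W = 5124405.6013 / 37.470188
W = 136759.54 N

136759.54


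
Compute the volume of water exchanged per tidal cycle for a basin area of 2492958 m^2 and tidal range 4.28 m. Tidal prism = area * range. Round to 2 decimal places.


Tidal prism = Area * Tidal range
P = 2492958 * 4.28
P = 10669860.24 m^3

10669860.24


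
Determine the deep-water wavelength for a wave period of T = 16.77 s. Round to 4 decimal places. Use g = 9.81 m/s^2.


L0 = g * T^2 / (2 * pi)
L0 = 9.81 * 16.77^2 / (2 * pi)
L0 = 9.81 * 281.2329 / 6.28319
L0 = 2758.8947 / 6.28319
L0 = 439.0917 m

439.0917


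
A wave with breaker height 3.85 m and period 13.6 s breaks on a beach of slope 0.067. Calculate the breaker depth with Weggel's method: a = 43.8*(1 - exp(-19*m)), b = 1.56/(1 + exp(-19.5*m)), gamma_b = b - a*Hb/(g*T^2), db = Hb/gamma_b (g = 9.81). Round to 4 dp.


a = 43.8 * (1 - exp(-19 * m))
exp(-19 * 0.067) = exp(-1.2730) = 0.279990
a = 43.8 * (1 - 0.279990) = 31.536421
b = 1.56 / (1 + exp(-19.5 * m))
exp(-19.5 * 0.067) = exp(-1.3065) = 0.270766
b = 1.56 / (1 + 0.270766) = 1.227606
Hb / (g * T^2) = 3.85 / (9.81 * 13.6^2) = 3.85 / 1814.4576 = 0.00212185
gamma_b = b - a * Hb/(g*T^2) = 1.227606 - 31.536421 * 0.00212185 = 1.160691
db = Hb / gamma_b = 3.85 / 1.160691
db = 3.3170 m

3.3170


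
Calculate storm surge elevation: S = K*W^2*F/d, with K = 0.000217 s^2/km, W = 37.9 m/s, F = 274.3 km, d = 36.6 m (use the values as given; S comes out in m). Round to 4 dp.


S = K * W^2 * F / d
W^2 = 37.9^2 = 1436.41
S = 0.000217 * 1436.41 * 274.3 / 36.6
Numerator = 0.000217 * 1436.41 * 274.3 = 85.499576
S = 85.499576 / 36.6 = 2.3361 m

2.3361


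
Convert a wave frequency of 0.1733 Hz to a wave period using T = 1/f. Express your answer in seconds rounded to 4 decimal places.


T = 1 / f
T = 1 / 0.1733
T = 5.7703 s

5.7703


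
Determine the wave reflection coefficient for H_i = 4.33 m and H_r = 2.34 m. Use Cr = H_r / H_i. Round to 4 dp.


Cr = H_r / H_i
Cr = 2.34 / 4.33
Cr = 0.5404

0.5404


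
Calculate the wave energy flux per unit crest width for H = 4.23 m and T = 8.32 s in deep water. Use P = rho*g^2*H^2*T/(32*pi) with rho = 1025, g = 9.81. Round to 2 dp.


P = rho * g^2 * H^2 * T / (32 * pi)
P = 1025 * 9.81^2 * 4.23^2 * 8.32 / (32 * pi)
P = 1025 * 96.2361 * 17.8929 * 8.32 / 100.53096
P = 146071.70 W/m

146071.70


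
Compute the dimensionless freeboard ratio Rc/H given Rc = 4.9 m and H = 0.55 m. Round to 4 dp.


Relative freeboard = Rc / H
= 4.9 / 0.55
= 8.9091

8.9091


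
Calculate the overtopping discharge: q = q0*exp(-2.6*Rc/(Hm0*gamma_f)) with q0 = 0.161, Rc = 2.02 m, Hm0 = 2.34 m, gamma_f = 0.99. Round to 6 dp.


q = q0 * exp(-2.6 * Rc / (Hm0 * gamma_f))
Exponent = -2.6 * 2.02 / (2.34 * 0.99)
= -2.6 * 2.02 / 2.3166
= -2.267116
exp(-2.267116) = 0.103611
q = 0.161 * 0.103611
q = 0.016681 m^3/s/m

0.016681


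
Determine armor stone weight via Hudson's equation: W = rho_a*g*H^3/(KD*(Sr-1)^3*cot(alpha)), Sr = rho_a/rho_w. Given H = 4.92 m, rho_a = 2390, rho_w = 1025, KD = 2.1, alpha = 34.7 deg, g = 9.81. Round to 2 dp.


Sr = rho_a / rho_w = 2390 / 1025 = 2.331707
(Sr - 1) = 1.331707
(Sr - 1)^3 = 2.361709
cot(34.7) = 1 / tan(34.7) = 1 / 0.692433 = 1.444183
Numerator = 2390 * 9.81 * 4.92^3 = 2792300.9021
Denominator = 2.1 * 2.361709 * 1.444183 = 7.162556
W = 2792300.9021 / 7.162556
W = 389847.02 N

389847.02


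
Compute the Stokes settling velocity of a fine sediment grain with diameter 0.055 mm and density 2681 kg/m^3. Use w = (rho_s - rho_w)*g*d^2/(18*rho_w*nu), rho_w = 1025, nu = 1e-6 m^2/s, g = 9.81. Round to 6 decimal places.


w = (rho_s - rho_w) * g * d^2 / (18 * rho_w * nu)
d = 0.055 mm = 0.000055 m
rho_s - rho_w = 2681 - 1025 = 1656
Numerator = 1656 * 9.81 * (0.000055)^2 = 0.000049142214
Denominator = 18 * 1025 * 1e-6 = 0.018450
w = 0.002664 m/s

0.002664


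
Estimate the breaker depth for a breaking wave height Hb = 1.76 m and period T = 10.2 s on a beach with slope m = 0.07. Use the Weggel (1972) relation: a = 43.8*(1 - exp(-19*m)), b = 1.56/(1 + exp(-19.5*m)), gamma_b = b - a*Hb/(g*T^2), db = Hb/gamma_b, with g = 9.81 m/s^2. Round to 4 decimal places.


a = 43.8 * (1 - exp(-19 * m))
exp(-19 * 0.07) = exp(-1.3300) = 0.264477
a = 43.8 * (1 - 0.264477) = 32.215896
b = 1.56 / (1 + exp(-19.5 * m))
exp(-19.5 * 0.07) = exp(-1.3650) = 0.255381
b = 1.56 / (1 + 0.255381) = 1.242651
Hb / (g * T^2) = 1.76 / (9.81 * 10.2^2) = 1.76 / 1020.6324 = 0.00172442
gamma_b = b - a * Hb/(g*T^2) = 1.242651 - 32.215896 * 0.00172442 = 1.187097
db = Hb / gamma_b = 1.76 / 1.187097
db = 1.4826 m

1.4826


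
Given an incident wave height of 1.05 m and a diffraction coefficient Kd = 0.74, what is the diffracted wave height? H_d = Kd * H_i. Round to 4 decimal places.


H_d = Kd * H_i
H_d = 0.74 * 1.05
H_d = 0.7770 m

0.7770


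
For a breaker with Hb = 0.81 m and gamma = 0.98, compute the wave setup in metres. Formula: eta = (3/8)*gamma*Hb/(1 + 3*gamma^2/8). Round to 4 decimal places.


eta = (3/8) * gamma * Hb / (1 + 3*gamma^2/8)
Numerator = (3/8) * 0.98 * 0.81 = 0.297675
Denominator = 1 + 3*0.98^2/8 = 1 + 0.360150 = 1.360150
eta = 0.297675 / 1.360150
eta = 0.2189 m

0.2189


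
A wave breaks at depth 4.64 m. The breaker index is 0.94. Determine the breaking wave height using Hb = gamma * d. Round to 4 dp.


Hb = gamma * d
Hb = 0.94 * 4.64
Hb = 4.3616 m

4.3616


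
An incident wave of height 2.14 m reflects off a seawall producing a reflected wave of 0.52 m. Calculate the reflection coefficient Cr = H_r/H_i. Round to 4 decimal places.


Cr = H_r / H_i
Cr = 0.52 / 2.14
Cr = 0.2430

0.2430


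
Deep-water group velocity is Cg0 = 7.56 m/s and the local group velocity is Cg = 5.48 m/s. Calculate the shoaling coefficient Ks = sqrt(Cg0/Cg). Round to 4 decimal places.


Ks = sqrt(Cg0 / Cg)
Ks = sqrt(7.56 / 5.48)
Ks = sqrt(1.3796)
Ks = 1.1745

1.1745


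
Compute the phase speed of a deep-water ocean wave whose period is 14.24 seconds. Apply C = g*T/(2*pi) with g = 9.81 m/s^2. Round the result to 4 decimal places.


We use the deep-water celerity formula:
C = g * T / (2 * pi)
C = 9.81 * 14.24 / (2 * 3.14159...)
C = 139.694400 / 6.283185
C = 22.2331 m/s

22.2331


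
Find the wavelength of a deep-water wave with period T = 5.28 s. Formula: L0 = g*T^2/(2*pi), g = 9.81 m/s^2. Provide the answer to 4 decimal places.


L0 = g * T^2 / (2 * pi)
L0 = 9.81 * 5.28^2 / (2 * pi)
L0 = 9.81 * 27.8784 / 6.28319
L0 = 273.4871 / 6.28319
L0 = 43.5268 m

43.5268


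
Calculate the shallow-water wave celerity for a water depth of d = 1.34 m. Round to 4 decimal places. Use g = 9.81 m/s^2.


Using the shallow-water approximation:
C = sqrt(g * d) = sqrt(9.81 * 1.34)
C = sqrt(13.1454)
C = 3.6257 m/s

3.6257


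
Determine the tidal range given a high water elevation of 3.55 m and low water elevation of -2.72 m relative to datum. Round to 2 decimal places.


Tidal range = High water - Low water
Tidal range = 3.55 - (-2.72)
Tidal range = 6.27 m

6.27


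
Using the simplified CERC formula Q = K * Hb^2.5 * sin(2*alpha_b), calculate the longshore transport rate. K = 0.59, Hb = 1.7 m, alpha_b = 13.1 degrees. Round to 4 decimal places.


Q = K * Hb^2.5 * sin(2 * alpha_b)
Hb^2.5 = 1.7^2.5 = 3.768099
sin(2 * 13.1) = sin(26.2) = 0.441506
Q = 0.59 * 3.768099 * 0.441506
Q = 0.9815 m^3/s

0.9815


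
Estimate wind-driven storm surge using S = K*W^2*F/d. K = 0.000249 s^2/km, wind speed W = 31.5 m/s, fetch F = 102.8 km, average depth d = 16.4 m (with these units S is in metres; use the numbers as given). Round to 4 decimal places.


S = K * W^2 * F / d
W^2 = 31.5^2 = 992.25
S = 0.000249 * 992.25 * 102.8 / 16.4
Numerator = 0.000249 * 992.25 * 102.8 = 25.398822
S = 25.398822 / 16.4 = 1.5487 m

1.5487


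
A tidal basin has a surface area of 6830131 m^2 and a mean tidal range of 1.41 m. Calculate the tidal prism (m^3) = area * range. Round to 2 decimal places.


Tidal prism = Area * Tidal range
P = 6830131 * 1.41
P = 9630484.71 m^3

9630484.71


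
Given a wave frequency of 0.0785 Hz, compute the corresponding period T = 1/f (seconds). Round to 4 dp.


T = 1 / f
T = 1 / 0.0785
T = 12.7389 s

12.7389


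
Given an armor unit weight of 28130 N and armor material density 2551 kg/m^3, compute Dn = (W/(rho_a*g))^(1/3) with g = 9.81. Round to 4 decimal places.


V = W / (rho_a * g)
V = 28130 / (2551 * 9.81)
V = 28130 / 25025.31
V = 1.124062 m^3
Dn = V^(1/3) = 1.124062^(1/3)
Dn = 1.0398 m

1.0398


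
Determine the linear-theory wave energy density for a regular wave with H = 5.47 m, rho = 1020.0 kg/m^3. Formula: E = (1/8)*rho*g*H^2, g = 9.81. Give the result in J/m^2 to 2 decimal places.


E = (1/8) * rho * g * H^2
E = (1/8) * 1020.0 * 9.81 * 5.47^2
E = 0.125 * 1020.0 * 9.81 * 29.9209
E = 37424.31 J/m^2

37424.31


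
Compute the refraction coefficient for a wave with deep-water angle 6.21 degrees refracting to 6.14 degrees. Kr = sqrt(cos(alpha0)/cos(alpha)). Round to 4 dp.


Kr = sqrt(cos(alpha0) / cos(alpha))
cos(6.21) = 0.994132
cos(6.14) = 0.994264
Kr = sqrt(0.994132 / 0.994264)
Kr = sqrt(0.999868)
Kr = 0.9999

0.9999


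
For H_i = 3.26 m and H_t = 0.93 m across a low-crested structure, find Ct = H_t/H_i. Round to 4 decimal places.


Ct = H_t / H_i
Ct = 0.93 / 3.26
Ct = 0.2853

0.2853


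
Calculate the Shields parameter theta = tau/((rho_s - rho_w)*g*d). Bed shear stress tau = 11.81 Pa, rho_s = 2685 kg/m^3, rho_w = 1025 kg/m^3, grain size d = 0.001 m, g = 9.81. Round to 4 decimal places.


theta = tau / ((rho_s - rho_w) * g * d)
rho_s - rho_w = 2685 - 1025 = 1660
Denominator = 1660 * 9.81 * 0.001 = 16.284600
theta = 11.81 / 16.284600
theta = 0.7252

0.7252


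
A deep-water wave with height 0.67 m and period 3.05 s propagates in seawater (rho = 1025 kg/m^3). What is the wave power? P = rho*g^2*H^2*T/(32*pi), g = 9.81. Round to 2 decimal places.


P = rho * g^2 * H^2 * T / (32 * pi)
P = 1025 * 9.81^2 * 0.67^2 * 3.05 / (32 * pi)
P = 1025 * 96.2361 * 0.4489 * 3.05 / 100.53096
P = 1343.42 W/m

1343.42


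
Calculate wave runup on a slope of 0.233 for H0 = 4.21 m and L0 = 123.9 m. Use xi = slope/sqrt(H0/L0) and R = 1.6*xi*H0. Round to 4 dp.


xi = slope / sqrt(H0/L0)
H0/L0 = 4.21/123.9 = 0.033979
sqrt(0.033979) = 0.184334
xi = 0.233 / 0.184334 = 1.264010
R = 1.6 * xi * H0 = 1.6 * 1.264010 * 4.21
R = 8.5144 m

8.5144


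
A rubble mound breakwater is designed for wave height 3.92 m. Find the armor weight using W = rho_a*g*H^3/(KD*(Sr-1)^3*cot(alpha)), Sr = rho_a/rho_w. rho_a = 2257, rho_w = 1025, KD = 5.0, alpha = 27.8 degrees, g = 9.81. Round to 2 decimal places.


Sr = rho_a / rho_w = 2257 / 1025 = 2.201951
(Sr - 1) = 1.201951
(Sr - 1)^3 = 1.736443
cot(27.8) = 1 / tan(27.8) = 1 / 0.527240 = 1.896669
Numerator = 2257 * 9.81 * 3.92^3 = 1333701.8928
Denominator = 5.0 * 1.736443 * 1.896669 = 16.467286
W = 1333701.8928 / 16.467286
W = 80991.00 N

80991.00


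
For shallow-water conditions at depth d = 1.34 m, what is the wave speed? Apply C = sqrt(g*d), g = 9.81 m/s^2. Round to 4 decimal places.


Using the shallow-water approximation:
C = sqrt(g * d) = sqrt(9.81 * 1.34)
C = sqrt(13.1454)
C = 3.6257 m/s

3.6257


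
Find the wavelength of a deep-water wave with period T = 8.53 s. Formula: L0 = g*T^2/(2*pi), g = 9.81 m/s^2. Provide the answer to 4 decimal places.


L0 = g * T^2 / (2 * pi)
L0 = 9.81 * 8.53^2 / (2 * pi)
L0 = 9.81 * 72.7609 / 6.28319
L0 = 713.7844 / 6.28319
L0 = 113.6023 m

113.6023


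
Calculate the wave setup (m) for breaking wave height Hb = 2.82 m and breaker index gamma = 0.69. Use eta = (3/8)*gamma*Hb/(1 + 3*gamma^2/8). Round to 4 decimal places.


eta = (3/8) * gamma * Hb / (1 + 3*gamma^2/8)
Numerator = (3/8) * 0.69 * 2.82 = 0.729675
Denominator = 1 + 3*0.69^2/8 = 1 + 0.178538 = 1.178538
eta = 0.729675 / 1.178538
eta = 0.6191 m

0.6191


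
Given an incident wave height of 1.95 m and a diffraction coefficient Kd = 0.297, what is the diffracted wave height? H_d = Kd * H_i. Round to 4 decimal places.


H_d = Kd * H_i
H_d = 0.297 * 1.95
H_d = 0.5792 m

0.5792


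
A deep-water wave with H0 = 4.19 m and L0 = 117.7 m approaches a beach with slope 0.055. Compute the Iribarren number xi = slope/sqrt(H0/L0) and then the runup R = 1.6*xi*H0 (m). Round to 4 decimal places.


xi = slope / sqrt(H0/L0)
H0/L0 = 4.19/117.7 = 0.035599
sqrt(0.035599) = 0.188677
xi = 0.055 / 0.188677 = 0.291504
R = 1.6 * xi * H0 = 1.6 * 0.291504 * 4.19
R = 1.9542 m

1.9542


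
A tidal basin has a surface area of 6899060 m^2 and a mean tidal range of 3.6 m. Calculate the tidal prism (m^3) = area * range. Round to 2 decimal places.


Tidal prism = Area * Tidal range
P = 6899060 * 3.6
P = 24836616.00 m^3

24836616.00


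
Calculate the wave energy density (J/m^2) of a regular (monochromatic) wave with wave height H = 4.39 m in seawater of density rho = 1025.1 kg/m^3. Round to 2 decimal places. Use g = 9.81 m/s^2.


E = (1/8) * rho * g * H^2
E = (1/8) * 1025.1 * 9.81 * 4.39^2
E = 0.125 * 1025.1 * 9.81 * 19.2721
E = 24225.59 J/m^2

24225.59


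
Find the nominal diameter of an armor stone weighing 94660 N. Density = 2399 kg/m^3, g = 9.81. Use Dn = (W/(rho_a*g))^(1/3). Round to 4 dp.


V = W / (rho_a * g)
V = 94660 / (2399 * 9.81)
V = 94660 / 23534.19
V = 4.022233 m^3
Dn = V^(1/3) = 4.022233^(1/3)
Dn = 1.5903 m

1.5903


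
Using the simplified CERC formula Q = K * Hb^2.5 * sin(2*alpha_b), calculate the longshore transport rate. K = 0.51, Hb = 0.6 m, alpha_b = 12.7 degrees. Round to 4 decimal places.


Q = K * Hb^2.5 * sin(2 * alpha_b)
Hb^2.5 = 0.6^2.5 = 0.278855
sin(2 * 12.7) = sin(25.4) = 0.428935
Q = 0.51 * 0.278855 * 0.428935
Q = 0.0610 m^3/s

0.0610


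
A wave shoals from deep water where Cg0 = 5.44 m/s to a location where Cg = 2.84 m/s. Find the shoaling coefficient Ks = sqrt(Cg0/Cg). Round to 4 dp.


Ks = sqrt(Cg0 / Cg)
Ks = sqrt(5.44 / 2.84)
Ks = sqrt(1.9155)
Ks = 1.3840

1.3840


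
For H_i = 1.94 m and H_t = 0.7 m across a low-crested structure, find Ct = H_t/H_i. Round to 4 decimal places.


Ct = H_t / H_i
Ct = 0.7 / 1.94
Ct = 0.3608

0.3608


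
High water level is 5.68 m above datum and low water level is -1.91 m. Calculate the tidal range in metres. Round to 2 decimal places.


Tidal range = High water - Low water
Tidal range = 5.68 - (-1.91)
Tidal range = 7.59 m

7.59


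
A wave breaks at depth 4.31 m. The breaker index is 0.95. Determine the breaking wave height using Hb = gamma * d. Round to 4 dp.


Hb = gamma * d
Hb = 0.95 * 4.31
Hb = 4.0945 m

4.0945


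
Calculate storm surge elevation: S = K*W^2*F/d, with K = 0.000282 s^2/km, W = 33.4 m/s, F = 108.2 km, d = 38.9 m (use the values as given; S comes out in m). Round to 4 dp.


S = K * W^2 * F / d
W^2 = 33.4^2 = 1115.56
S = 0.000282 * 1115.56 * 108.2 / 38.9
Numerator = 0.000282 * 1115.56 * 108.2 = 34.038413
S = 34.038413 / 38.9 = 0.8750 m

0.8750


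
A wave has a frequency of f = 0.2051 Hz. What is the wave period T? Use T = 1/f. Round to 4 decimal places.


T = 1 / f
T = 1 / 0.2051
T = 4.8757 s

4.8757


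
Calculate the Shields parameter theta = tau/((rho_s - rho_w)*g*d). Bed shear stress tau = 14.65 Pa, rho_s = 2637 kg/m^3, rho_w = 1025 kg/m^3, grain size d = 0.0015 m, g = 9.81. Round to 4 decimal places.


theta = tau / ((rho_s - rho_w) * g * d)
rho_s - rho_w = 2637 - 1025 = 1612
Denominator = 1612 * 9.81 * 0.0015 = 23.720580
theta = 14.65 / 23.720580
theta = 0.6176

0.6176


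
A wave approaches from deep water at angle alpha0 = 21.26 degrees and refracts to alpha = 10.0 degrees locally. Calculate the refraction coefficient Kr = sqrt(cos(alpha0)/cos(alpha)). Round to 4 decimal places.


Kr = sqrt(cos(alpha0) / cos(alpha))
cos(21.26) = 0.931945
cos(10.0) = 0.984808
Kr = sqrt(0.931945 / 0.984808)
Kr = sqrt(0.946321)
Kr = 0.9728

0.9728


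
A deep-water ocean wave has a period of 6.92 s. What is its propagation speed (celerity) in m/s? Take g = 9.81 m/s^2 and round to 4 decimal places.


We use the deep-water celerity formula:
C = g * T / (2 * pi)
C = 9.81 * 6.92 / (2 * 3.14159...)
C = 67.885200 / 6.283185
C = 10.8043 m/s

10.8043


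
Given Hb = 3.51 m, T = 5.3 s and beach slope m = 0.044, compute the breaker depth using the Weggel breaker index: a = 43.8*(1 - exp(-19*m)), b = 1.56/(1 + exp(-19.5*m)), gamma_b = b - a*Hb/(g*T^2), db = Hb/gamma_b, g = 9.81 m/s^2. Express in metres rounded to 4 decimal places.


a = 43.8 * (1 - exp(-19 * m))
exp(-19 * 0.044) = exp(-0.8360) = 0.433441
a = 43.8 * (1 - 0.433441) = 24.815292
b = 1.56 / (1 + exp(-19.5 * m))
exp(-19.5 * 0.044) = exp(-0.8580) = 0.424009
b = 1.56 / (1 + 0.424009) = 1.095498
Hb / (g * T^2) = 3.51 / (9.81 * 5.3^2) = 3.51 / 275.5629 = 0.01273756
gamma_b = b - a * Hb/(g*T^2) = 1.095498 - 24.815292 * 0.01273756 = 0.779412
db = Hb / gamma_b = 3.51 / 0.779412
db = 4.5034 m

4.5034


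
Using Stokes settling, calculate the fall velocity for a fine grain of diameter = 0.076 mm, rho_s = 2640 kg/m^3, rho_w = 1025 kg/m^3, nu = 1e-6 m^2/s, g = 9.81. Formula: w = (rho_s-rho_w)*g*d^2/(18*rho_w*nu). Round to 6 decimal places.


w = (rho_s - rho_w) * g * d^2 / (18 * rho_w * nu)
d = 0.076 mm = 0.000076 m
rho_s - rho_w = 2640 - 1025 = 1615
Numerator = 1615 * 9.81 * (0.000076)^2 = 0.000091510034
Denominator = 18 * 1025 * 1e-6 = 0.018450
w = 0.004960 m/s

0.004960


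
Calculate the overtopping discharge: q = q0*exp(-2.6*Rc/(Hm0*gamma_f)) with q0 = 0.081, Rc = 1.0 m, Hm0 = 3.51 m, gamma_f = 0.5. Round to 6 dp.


q = q0 * exp(-2.6 * Rc / (Hm0 * gamma_f))
Exponent = -2.6 * 1.0 / (3.51 * 0.5)
= -2.6 * 1.0 / 1.7550
= -1.481481
exp(-1.481481) = 0.227301
q = 0.081 * 0.227301
q = 0.018411 m^3/s/m

0.018411
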